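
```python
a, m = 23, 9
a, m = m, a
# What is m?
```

Answer: 23

Derivation:
Trace (tracking m):
a, m = (23, 9)  # -> a = 23, m = 9
a, m = (m, a)  # -> a = 9, m = 23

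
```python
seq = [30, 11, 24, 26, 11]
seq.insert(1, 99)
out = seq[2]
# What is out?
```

Answer: 11

Derivation:
Trace (tracking out):
seq = [30, 11, 24, 26, 11]  # -> seq = [30, 11, 24, 26, 11]
seq.insert(1, 99)  # -> seq = [30, 99, 11, 24, 26, 11]
out = seq[2]  # -> out = 11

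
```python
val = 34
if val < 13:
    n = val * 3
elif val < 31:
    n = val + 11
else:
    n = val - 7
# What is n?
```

Trace (tracking n):
val = 34  # -> val = 34
if val < 13:  # condition is False
elif val < 31:  # condition is False
else:
    n = val - 7  # -> n = 27

Answer: 27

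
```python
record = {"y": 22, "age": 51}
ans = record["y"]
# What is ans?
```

Trace (tracking ans):
record = {'y': 22, 'age': 51}  # -> record = {'y': 22, 'age': 51}
ans = record['y']  # -> ans = 22

Answer: 22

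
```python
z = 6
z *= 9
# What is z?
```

Answer: 54

Derivation:
Trace (tracking z):
z = 6  # -> z = 6
z *= 9  # -> z = 54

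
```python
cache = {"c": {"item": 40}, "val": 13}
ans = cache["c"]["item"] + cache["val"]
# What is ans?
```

Answer: 53

Derivation:
Trace (tracking ans):
cache = {'c': {'item': 40}, 'val': 13}  # -> cache = {'c': {'item': 40}, 'val': 13}
ans = cache['c']['item'] + cache['val']  # -> ans = 53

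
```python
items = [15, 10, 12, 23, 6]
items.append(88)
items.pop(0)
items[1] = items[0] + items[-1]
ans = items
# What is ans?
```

Answer: [10, 98, 23, 6, 88]

Derivation:
Trace (tracking ans):
items = [15, 10, 12, 23, 6]  # -> items = [15, 10, 12, 23, 6]
items.append(88)  # -> items = [15, 10, 12, 23, 6, 88]
items.pop(0)  # -> items = [10, 12, 23, 6, 88]
items[1] = items[0] + items[-1]  # -> items = [10, 98, 23, 6, 88]
ans = items  # -> ans = [10, 98, 23, 6, 88]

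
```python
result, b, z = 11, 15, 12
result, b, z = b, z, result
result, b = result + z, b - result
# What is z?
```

Answer: 11

Derivation:
Trace (tracking z):
result, b, z = (11, 15, 12)  # -> result = 11, b = 15, z = 12
result, b, z = (b, z, result)  # -> result = 15, b = 12, z = 11
result, b = (result + z, b - result)  # -> result = 26, b = -3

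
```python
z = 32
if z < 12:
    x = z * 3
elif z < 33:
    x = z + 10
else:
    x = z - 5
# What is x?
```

Answer: 42

Derivation:
Trace (tracking x):
z = 32  # -> z = 32
if z < 12:  # condition is False
elif z < 33:  # condition is True
    x = z + 10  # -> x = 42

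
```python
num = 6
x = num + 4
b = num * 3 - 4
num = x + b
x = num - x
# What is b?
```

Answer: 14

Derivation:
Trace (tracking b):
num = 6  # -> num = 6
x = num + 4  # -> x = 10
b = num * 3 - 4  # -> b = 14
num = x + b  # -> num = 24
x = num - x  # -> x = 14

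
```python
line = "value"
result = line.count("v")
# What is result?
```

Answer: 1

Derivation:
Trace (tracking result):
line = 'value'  # -> line = 'value'
result = line.count('v')  # -> result = 1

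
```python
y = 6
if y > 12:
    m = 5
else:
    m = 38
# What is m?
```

Trace (tracking m):
y = 6  # -> y = 6
if y > 12:  # condition is False
else:
    m = 38  # -> m = 38

Answer: 38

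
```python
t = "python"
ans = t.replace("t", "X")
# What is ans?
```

Trace (tracking ans):
t = 'python'  # -> t = 'python'
ans = t.replace('t', 'X')  # -> ans = 'pyXhon'

Answer: 'pyXhon'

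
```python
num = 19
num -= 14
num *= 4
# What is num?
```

Answer: 20

Derivation:
Trace (tracking num):
num = 19  # -> num = 19
num -= 14  # -> num = 5
num *= 4  # -> num = 20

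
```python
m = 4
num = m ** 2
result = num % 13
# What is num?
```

Answer: 16

Derivation:
Trace (tracking num):
m = 4  # -> m = 4
num = m ** 2  # -> num = 16
result = num % 13  # -> result = 3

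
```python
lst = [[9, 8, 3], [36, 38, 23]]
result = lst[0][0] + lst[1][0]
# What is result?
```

Answer: 45

Derivation:
Trace (tracking result):
lst = [[9, 8, 3], [36, 38, 23]]  # -> lst = [[9, 8, 3], [36, 38, 23]]
result = lst[0][0] + lst[1][0]  # -> result = 45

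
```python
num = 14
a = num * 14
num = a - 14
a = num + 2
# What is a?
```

Trace (tracking a):
num = 14  # -> num = 14
a = num * 14  # -> a = 196
num = a - 14  # -> num = 182
a = num + 2  # -> a = 184

Answer: 184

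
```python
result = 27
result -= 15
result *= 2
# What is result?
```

Trace (tracking result):
result = 27  # -> result = 27
result -= 15  # -> result = 12
result *= 2  # -> result = 24

Answer: 24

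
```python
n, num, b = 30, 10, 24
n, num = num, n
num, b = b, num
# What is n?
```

Trace (tracking n):
n, num, b = (30, 10, 24)  # -> n = 30, num = 10, b = 24
n, num = (num, n)  # -> n = 10, num = 30
num, b = (b, num)  # -> num = 24, b = 30

Answer: 10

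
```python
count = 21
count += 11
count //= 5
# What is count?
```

Answer: 6

Derivation:
Trace (tracking count):
count = 21  # -> count = 21
count += 11  # -> count = 32
count //= 5  # -> count = 6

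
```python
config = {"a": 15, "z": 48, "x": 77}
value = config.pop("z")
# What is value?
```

Trace (tracking value):
config = {'a': 15, 'z': 48, 'x': 77}  # -> config = {'a': 15, 'z': 48, 'x': 77}
value = config.pop('z')  # -> value = 48

Answer: 48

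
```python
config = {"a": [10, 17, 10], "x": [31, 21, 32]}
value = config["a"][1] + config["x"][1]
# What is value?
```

Trace (tracking value):
config = {'a': [10, 17, 10], 'x': [31, 21, 32]}  # -> config = {'a': [10, 17, 10], 'x': [31, 21, 32]}
value = config['a'][1] + config['x'][1]  # -> value = 38

Answer: 38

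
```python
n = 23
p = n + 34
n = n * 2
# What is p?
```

Trace (tracking p):
n = 23  # -> n = 23
p = n + 34  # -> p = 57
n = n * 2  # -> n = 46

Answer: 57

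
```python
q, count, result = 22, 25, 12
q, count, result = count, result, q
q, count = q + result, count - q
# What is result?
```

Answer: 22

Derivation:
Trace (tracking result):
q, count, result = (22, 25, 12)  # -> q = 22, count = 25, result = 12
q, count, result = (count, result, q)  # -> q = 25, count = 12, result = 22
q, count = (q + result, count - q)  # -> q = 47, count = -13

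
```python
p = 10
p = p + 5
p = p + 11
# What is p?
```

Trace (tracking p):
p = 10  # -> p = 10
p = p + 5  # -> p = 15
p = p + 11  # -> p = 26

Answer: 26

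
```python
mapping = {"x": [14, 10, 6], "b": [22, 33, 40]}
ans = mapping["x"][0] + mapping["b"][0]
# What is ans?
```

Answer: 36

Derivation:
Trace (tracking ans):
mapping = {'x': [14, 10, 6], 'b': [22, 33, 40]}  # -> mapping = {'x': [14, 10, 6], 'b': [22, 33, 40]}
ans = mapping['x'][0] + mapping['b'][0]  # -> ans = 36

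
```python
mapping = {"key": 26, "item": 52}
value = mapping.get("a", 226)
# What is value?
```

Answer: 226

Derivation:
Trace (tracking value):
mapping = {'key': 26, 'item': 52}  # -> mapping = {'key': 26, 'item': 52}
value = mapping.get('a', 226)  # -> value = 226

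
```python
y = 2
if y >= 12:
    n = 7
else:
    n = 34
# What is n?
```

Trace (tracking n):
y = 2  # -> y = 2
if y >= 12:  # condition is False
else:
    n = 34  # -> n = 34

Answer: 34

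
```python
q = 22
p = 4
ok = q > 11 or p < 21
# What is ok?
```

Trace (tracking ok):
q = 22  # -> q = 22
p = 4  # -> p = 4
ok = q > 11 or p < 21  # -> ok = True

Answer: True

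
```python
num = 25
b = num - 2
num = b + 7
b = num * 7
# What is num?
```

Answer: 30

Derivation:
Trace (tracking num):
num = 25  # -> num = 25
b = num - 2  # -> b = 23
num = b + 7  # -> num = 30
b = num * 7  # -> b = 210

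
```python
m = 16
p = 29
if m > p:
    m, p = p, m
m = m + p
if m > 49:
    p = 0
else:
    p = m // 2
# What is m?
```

Answer: 45

Derivation:
Trace (tracking m):
m = 16  # -> m = 16
p = 29  # -> p = 29
if m > p:  # condition is False
m = m + p  # -> m = 45
if m > 49:  # condition is False
else:
    p = m // 2  # -> p = 22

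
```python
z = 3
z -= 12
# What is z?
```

Answer: -9

Derivation:
Trace (tracking z):
z = 3  # -> z = 3
z -= 12  # -> z = -9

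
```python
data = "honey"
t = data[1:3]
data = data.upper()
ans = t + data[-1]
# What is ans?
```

Trace (tracking ans):
data = 'honey'  # -> data = 'honey'
t = data[1:3]  # -> t = 'on'
data = data.upper()  # -> data = 'HONEY'
ans = t + data[-1]  # -> ans = 'onY'

Answer: 'onY'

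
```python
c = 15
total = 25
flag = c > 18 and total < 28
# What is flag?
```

Trace (tracking flag):
c = 15  # -> c = 15
total = 25  # -> total = 25
flag = c > 18 and total < 28  # -> flag = False

Answer: False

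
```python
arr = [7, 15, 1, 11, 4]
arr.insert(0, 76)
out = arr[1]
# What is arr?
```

Answer: [76, 7, 15, 1, 11, 4]

Derivation:
Trace (tracking arr):
arr = [7, 15, 1, 11, 4]  # -> arr = [7, 15, 1, 11, 4]
arr.insert(0, 76)  # -> arr = [76, 7, 15, 1, 11, 4]
out = arr[1]  # -> out = 7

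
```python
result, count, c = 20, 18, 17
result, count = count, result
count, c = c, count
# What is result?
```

Answer: 18

Derivation:
Trace (tracking result):
result, count, c = (20, 18, 17)  # -> result = 20, count = 18, c = 17
result, count = (count, result)  # -> result = 18, count = 20
count, c = (c, count)  # -> count = 17, c = 20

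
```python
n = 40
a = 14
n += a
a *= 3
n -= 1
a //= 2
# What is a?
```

Answer: 21

Derivation:
Trace (tracking a):
n = 40  # -> n = 40
a = 14  # -> a = 14
n += a  # -> n = 54
a *= 3  # -> a = 42
n -= 1  # -> n = 53
a //= 2  # -> a = 21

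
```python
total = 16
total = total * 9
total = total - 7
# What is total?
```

Answer: 137

Derivation:
Trace (tracking total):
total = 16  # -> total = 16
total = total * 9  # -> total = 144
total = total - 7  # -> total = 137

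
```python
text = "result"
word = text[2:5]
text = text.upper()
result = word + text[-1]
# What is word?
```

Trace (tracking word):
text = 'result'  # -> text = 'result'
word = text[2:5]  # -> word = 'sul'
text = text.upper()  # -> text = 'RESULT'
result = word + text[-1]  # -> result = 'sulT'

Answer: 'sul'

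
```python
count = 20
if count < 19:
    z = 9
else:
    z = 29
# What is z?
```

Trace (tracking z):
count = 20  # -> count = 20
if count < 19:  # condition is False
else:
    z = 29  # -> z = 29

Answer: 29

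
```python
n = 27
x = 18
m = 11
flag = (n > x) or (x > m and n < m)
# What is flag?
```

Answer: True

Derivation:
Trace (tracking flag):
n = 27  # -> n = 27
x = 18  # -> x = 18
m = 11  # -> m = 11
flag = n > x or (x > m and n < m)  # -> flag = True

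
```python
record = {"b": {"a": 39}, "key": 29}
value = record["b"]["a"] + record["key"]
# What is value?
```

Answer: 68

Derivation:
Trace (tracking value):
record = {'b': {'a': 39}, 'key': 29}  # -> record = {'b': {'a': 39}, 'key': 29}
value = record['b']['a'] + record['key']  # -> value = 68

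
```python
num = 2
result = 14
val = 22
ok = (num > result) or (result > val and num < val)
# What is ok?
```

Answer: False

Derivation:
Trace (tracking ok):
num = 2  # -> num = 2
result = 14  # -> result = 14
val = 22  # -> val = 22
ok = num > result or (result > val and num < val)  # -> ok = False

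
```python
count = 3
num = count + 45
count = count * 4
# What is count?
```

Trace (tracking count):
count = 3  # -> count = 3
num = count + 45  # -> num = 48
count = count * 4  # -> count = 12

Answer: 12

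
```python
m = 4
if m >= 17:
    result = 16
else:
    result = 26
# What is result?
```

Trace (tracking result):
m = 4  # -> m = 4
if m >= 17:  # condition is False
else:
    result = 26  # -> result = 26

Answer: 26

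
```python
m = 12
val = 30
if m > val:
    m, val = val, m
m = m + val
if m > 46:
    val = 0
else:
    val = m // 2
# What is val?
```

Answer: 21

Derivation:
Trace (tracking val):
m = 12  # -> m = 12
val = 30  # -> val = 30
if m > val:  # condition is False
m = m + val  # -> m = 42
if m > 46:  # condition is False
else:
    val = m // 2  # -> val = 21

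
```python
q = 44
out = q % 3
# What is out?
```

Answer: 2

Derivation:
Trace (tracking out):
q = 44  # -> q = 44
out = q % 3  # -> out = 2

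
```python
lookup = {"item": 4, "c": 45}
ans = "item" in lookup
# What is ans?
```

Answer: True

Derivation:
Trace (tracking ans):
lookup = {'item': 4, 'c': 45}  # -> lookup = {'item': 4, 'c': 45}
ans = 'item' in lookup  # -> ans = True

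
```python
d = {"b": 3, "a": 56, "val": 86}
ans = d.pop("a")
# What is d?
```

Trace (tracking d):
d = {'b': 3, 'a': 56, 'val': 86}  # -> d = {'b': 3, 'a': 56, 'val': 86}
ans = d.pop('a')  # -> ans = 56

Answer: {'b': 3, 'val': 86}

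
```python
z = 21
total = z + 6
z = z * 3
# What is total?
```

Answer: 27

Derivation:
Trace (tracking total):
z = 21  # -> z = 21
total = z + 6  # -> total = 27
z = z * 3  # -> z = 63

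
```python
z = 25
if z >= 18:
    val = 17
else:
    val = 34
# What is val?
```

Trace (tracking val):
z = 25  # -> z = 25
if z >= 18:  # condition is True
    val = 17  # -> val = 17

Answer: 17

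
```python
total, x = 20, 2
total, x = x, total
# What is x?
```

Trace (tracking x):
total, x = (20, 2)  # -> total = 20, x = 2
total, x = (x, total)  # -> total = 2, x = 20

Answer: 20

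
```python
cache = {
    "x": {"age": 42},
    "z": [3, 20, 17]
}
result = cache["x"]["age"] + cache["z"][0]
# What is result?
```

Trace (tracking result):
cache = {'x': {'age': 42}, 'z': [3, 20, 17]}  # -> cache = {'x': {'age': 42}, 'z': [3, 20, 17]}
result = cache['x']['age'] + cache['z'][0]  # -> result = 45

Answer: 45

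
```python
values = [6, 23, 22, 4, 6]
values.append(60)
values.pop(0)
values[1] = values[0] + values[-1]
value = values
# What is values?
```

Trace (tracking values):
values = [6, 23, 22, 4, 6]  # -> values = [6, 23, 22, 4, 6]
values.append(60)  # -> values = [6, 23, 22, 4, 6, 60]
values.pop(0)  # -> values = [23, 22, 4, 6, 60]
values[1] = values[0] + values[-1]  # -> values = [23, 83, 4, 6, 60]
value = values  # -> value = [23, 83, 4, 6, 60]

Answer: [23, 83, 4, 6, 60]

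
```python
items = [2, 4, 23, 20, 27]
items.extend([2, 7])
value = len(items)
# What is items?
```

Answer: [2, 4, 23, 20, 27, 2, 7]

Derivation:
Trace (tracking items):
items = [2, 4, 23, 20, 27]  # -> items = [2, 4, 23, 20, 27]
items.extend([2, 7])  # -> items = [2, 4, 23, 20, 27, 2, 7]
value = len(items)  # -> value = 7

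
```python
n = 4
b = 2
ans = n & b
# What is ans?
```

Trace (tracking ans):
n = 4  # -> n = 4
b = 2  # -> b = 2
ans = n & b  # -> ans = 0

Answer: 0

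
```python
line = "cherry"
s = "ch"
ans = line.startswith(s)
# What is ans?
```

Trace (tracking ans):
line = 'cherry'  # -> line = 'cherry'
s = 'ch'  # -> s = 'ch'
ans = line.startswith(s)  # -> ans = True

Answer: True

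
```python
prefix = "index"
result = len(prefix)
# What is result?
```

Answer: 5

Derivation:
Trace (tracking result):
prefix = 'index'  # -> prefix = 'index'
result = len(prefix)  # -> result = 5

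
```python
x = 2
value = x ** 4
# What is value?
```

Trace (tracking value):
x = 2  # -> x = 2
value = x ** 4  # -> value = 16

Answer: 16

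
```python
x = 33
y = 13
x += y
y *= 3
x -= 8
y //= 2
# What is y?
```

Trace (tracking y):
x = 33  # -> x = 33
y = 13  # -> y = 13
x += y  # -> x = 46
y *= 3  # -> y = 39
x -= 8  # -> x = 38
y //= 2  # -> y = 19

Answer: 19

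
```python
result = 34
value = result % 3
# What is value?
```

Trace (tracking value):
result = 34  # -> result = 34
value = result % 3  # -> value = 1

Answer: 1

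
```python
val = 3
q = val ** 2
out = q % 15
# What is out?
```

Answer: 9

Derivation:
Trace (tracking out):
val = 3  # -> val = 3
q = val ** 2  # -> q = 9
out = q % 15  # -> out = 9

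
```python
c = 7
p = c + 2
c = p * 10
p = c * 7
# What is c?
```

Answer: 90

Derivation:
Trace (tracking c):
c = 7  # -> c = 7
p = c + 2  # -> p = 9
c = p * 10  # -> c = 90
p = c * 7  # -> p = 630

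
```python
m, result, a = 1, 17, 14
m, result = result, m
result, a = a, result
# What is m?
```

Answer: 17

Derivation:
Trace (tracking m):
m, result, a = (1, 17, 14)  # -> m = 1, result = 17, a = 14
m, result = (result, m)  # -> m = 17, result = 1
result, a = (a, result)  # -> result = 14, a = 1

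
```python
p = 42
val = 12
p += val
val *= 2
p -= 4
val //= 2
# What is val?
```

Answer: 12

Derivation:
Trace (tracking val):
p = 42  # -> p = 42
val = 12  # -> val = 12
p += val  # -> p = 54
val *= 2  # -> val = 24
p -= 4  # -> p = 50
val //= 2  # -> val = 12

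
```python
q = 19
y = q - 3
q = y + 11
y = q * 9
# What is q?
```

Answer: 27

Derivation:
Trace (tracking q):
q = 19  # -> q = 19
y = q - 3  # -> y = 16
q = y + 11  # -> q = 27
y = q * 9  # -> y = 243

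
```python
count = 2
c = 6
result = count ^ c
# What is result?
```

Answer: 4

Derivation:
Trace (tracking result):
count = 2  # -> count = 2
c = 6  # -> c = 6
result = count ^ c  # -> result = 4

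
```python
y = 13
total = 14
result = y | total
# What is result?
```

Trace (tracking result):
y = 13  # -> y = 13
total = 14  # -> total = 14
result = y | total  # -> result = 15

Answer: 15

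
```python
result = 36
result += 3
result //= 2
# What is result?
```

Trace (tracking result):
result = 36  # -> result = 36
result += 3  # -> result = 39
result //= 2  # -> result = 19

Answer: 19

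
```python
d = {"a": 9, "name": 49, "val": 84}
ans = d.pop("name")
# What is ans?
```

Answer: 49

Derivation:
Trace (tracking ans):
d = {'a': 9, 'name': 49, 'val': 84}  # -> d = {'a': 9, 'name': 49, 'val': 84}
ans = d.pop('name')  # -> ans = 49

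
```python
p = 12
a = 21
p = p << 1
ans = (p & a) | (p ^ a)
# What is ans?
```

Trace (tracking ans):
p = 12  # -> p = 12
a = 21  # -> a = 21
p = p << 1  # -> p = 24
ans = p & a | p ^ a  # -> ans = 29

Answer: 29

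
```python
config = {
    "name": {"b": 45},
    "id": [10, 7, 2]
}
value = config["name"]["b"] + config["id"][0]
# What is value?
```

Trace (tracking value):
config = {'name': {'b': 45}, 'id': [10, 7, 2]}  # -> config = {'name': {'b': 45}, 'id': [10, 7, 2]}
value = config['name']['b'] + config['id'][0]  # -> value = 55

Answer: 55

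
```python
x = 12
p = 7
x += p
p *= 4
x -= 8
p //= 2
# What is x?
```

Answer: 11

Derivation:
Trace (tracking x):
x = 12  # -> x = 12
p = 7  # -> p = 7
x += p  # -> x = 19
p *= 4  # -> p = 28
x -= 8  # -> x = 11
p //= 2  # -> p = 14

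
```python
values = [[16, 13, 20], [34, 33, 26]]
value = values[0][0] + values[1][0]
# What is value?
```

Answer: 50

Derivation:
Trace (tracking value):
values = [[16, 13, 20], [34, 33, 26]]  # -> values = [[16, 13, 20], [34, 33, 26]]
value = values[0][0] + values[1][0]  # -> value = 50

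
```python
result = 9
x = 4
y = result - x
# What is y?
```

Trace (tracking y):
result = 9  # -> result = 9
x = 4  # -> x = 4
y = result - x  # -> y = 5

Answer: 5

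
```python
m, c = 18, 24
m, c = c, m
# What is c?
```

Answer: 18

Derivation:
Trace (tracking c):
m, c = (18, 24)  # -> m = 18, c = 24
m, c = (c, m)  # -> m = 24, c = 18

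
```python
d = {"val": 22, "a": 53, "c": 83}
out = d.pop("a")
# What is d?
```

Answer: {'val': 22, 'c': 83}

Derivation:
Trace (tracking d):
d = {'val': 22, 'a': 53, 'c': 83}  # -> d = {'val': 22, 'a': 53, 'c': 83}
out = d.pop('a')  # -> out = 53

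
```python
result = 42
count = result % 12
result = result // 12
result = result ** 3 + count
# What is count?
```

Trace (tracking count):
result = 42  # -> result = 42
count = result % 12  # -> count = 6
result = result // 12  # -> result = 3
result = result ** 3 + count  # -> result = 33

Answer: 6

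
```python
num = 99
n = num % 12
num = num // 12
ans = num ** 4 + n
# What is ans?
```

Answer: 4099

Derivation:
Trace (tracking ans):
num = 99  # -> num = 99
n = num % 12  # -> n = 3
num = num // 12  # -> num = 8
ans = num ** 4 + n  # -> ans = 4099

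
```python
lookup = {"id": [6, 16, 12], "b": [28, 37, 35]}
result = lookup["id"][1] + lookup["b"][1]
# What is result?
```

Trace (tracking result):
lookup = {'id': [6, 16, 12], 'b': [28, 37, 35]}  # -> lookup = {'id': [6, 16, 12], 'b': [28, 37, 35]}
result = lookup['id'][1] + lookup['b'][1]  # -> result = 53

Answer: 53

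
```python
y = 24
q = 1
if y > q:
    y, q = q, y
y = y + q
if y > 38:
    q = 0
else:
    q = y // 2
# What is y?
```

Trace (tracking y):
y = 24  # -> y = 24
q = 1  # -> q = 1
if y > q:  # condition is True
    y, q = (q, y)  # -> y = 1, q = 24
y = y + q  # -> y = 25
if y > 38:  # condition is False
else:
    q = y // 2  # -> q = 12

Answer: 25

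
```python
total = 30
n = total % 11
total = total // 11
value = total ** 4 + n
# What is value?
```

Trace (tracking value):
total = 30  # -> total = 30
n = total % 11  # -> n = 8
total = total // 11  # -> total = 2
value = total ** 4 + n  # -> value = 24

Answer: 24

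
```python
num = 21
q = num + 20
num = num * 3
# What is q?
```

Trace (tracking q):
num = 21  # -> num = 21
q = num + 20  # -> q = 41
num = num * 3  # -> num = 63

Answer: 41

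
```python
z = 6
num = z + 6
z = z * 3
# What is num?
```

Trace (tracking num):
z = 6  # -> z = 6
num = z + 6  # -> num = 12
z = z * 3  # -> z = 18

Answer: 12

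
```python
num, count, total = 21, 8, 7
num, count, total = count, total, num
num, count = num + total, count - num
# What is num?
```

Answer: 29

Derivation:
Trace (tracking num):
num, count, total = (21, 8, 7)  # -> num = 21, count = 8, total = 7
num, count, total = (count, total, num)  # -> num = 8, count = 7, total = 21
num, count = (num + total, count - num)  # -> num = 29, count = -1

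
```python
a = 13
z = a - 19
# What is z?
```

Answer: -6

Derivation:
Trace (tracking z):
a = 13  # -> a = 13
z = a - 19  # -> z = -6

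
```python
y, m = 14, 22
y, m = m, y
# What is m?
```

Trace (tracking m):
y, m = (14, 22)  # -> y = 14, m = 22
y, m = (m, y)  # -> y = 22, m = 14

Answer: 14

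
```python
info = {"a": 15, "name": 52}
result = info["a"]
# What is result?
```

Answer: 15

Derivation:
Trace (tracking result):
info = {'a': 15, 'name': 52}  # -> info = {'a': 15, 'name': 52}
result = info['a']  # -> result = 15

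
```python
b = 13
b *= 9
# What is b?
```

Answer: 117

Derivation:
Trace (tracking b):
b = 13  # -> b = 13
b *= 9  # -> b = 117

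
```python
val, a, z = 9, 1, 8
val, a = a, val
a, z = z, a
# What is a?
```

Answer: 8

Derivation:
Trace (tracking a):
val, a, z = (9, 1, 8)  # -> val = 9, a = 1, z = 8
val, a = (a, val)  # -> val = 1, a = 9
a, z = (z, a)  # -> a = 8, z = 9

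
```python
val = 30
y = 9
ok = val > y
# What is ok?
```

Answer: True

Derivation:
Trace (tracking ok):
val = 30  # -> val = 30
y = 9  # -> y = 9
ok = val > y  # -> ok = True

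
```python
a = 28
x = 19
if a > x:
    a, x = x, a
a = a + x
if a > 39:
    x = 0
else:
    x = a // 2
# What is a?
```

Answer: 47

Derivation:
Trace (tracking a):
a = 28  # -> a = 28
x = 19  # -> x = 19
if a > x:  # condition is True
    a, x = (x, a)  # -> a = 19, x = 28
a = a + x  # -> a = 47
if a > 39:  # condition is True
    x = 0  # -> x = 0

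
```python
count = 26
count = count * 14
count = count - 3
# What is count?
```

Trace (tracking count):
count = 26  # -> count = 26
count = count * 14  # -> count = 364
count = count - 3  # -> count = 361

Answer: 361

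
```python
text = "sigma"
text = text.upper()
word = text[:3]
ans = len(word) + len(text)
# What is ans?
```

Trace (tracking ans):
text = 'sigma'  # -> text = 'sigma'
text = text.upper()  # -> text = 'SIGMA'
word = text[:3]  # -> word = 'SIG'
ans = len(word) + len(text)  # -> ans = 8

Answer: 8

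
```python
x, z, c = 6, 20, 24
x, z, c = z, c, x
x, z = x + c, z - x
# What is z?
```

Trace (tracking z):
x, z, c = (6, 20, 24)  # -> x = 6, z = 20, c = 24
x, z, c = (z, c, x)  # -> x = 20, z = 24, c = 6
x, z = (x + c, z - x)  # -> x = 26, z = 4

Answer: 4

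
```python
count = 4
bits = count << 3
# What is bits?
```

Answer: 32

Derivation:
Trace (tracking bits):
count = 4  # -> count = 4
bits = count << 3  # -> bits = 32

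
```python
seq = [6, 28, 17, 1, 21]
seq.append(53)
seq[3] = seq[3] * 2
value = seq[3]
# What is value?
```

Trace (tracking value):
seq = [6, 28, 17, 1, 21]  # -> seq = [6, 28, 17, 1, 21]
seq.append(53)  # -> seq = [6, 28, 17, 1, 21, 53]
seq[3] = seq[3] * 2  # -> seq = [6, 28, 17, 2, 21, 53]
value = seq[3]  # -> value = 2

Answer: 2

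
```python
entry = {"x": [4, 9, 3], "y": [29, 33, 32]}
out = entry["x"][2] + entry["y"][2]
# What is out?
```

Trace (tracking out):
entry = {'x': [4, 9, 3], 'y': [29, 33, 32]}  # -> entry = {'x': [4, 9, 3], 'y': [29, 33, 32]}
out = entry['x'][2] + entry['y'][2]  # -> out = 35

Answer: 35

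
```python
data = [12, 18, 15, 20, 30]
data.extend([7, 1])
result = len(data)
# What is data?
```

Trace (tracking data):
data = [12, 18, 15, 20, 30]  # -> data = [12, 18, 15, 20, 30]
data.extend([7, 1])  # -> data = [12, 18, 15, 20, 30, 7, 1]
result = len(data)  # -> result = 7

Answer: [12, 18, 15, 20, 30, 7, 1]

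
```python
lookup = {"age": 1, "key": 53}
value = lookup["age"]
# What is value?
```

Trace (tracking value):
lookup = {'age': 1, 'key': 53}  # -> lookup = {'age': 1, 'key': 53}
value = lookup['age']  # -> value = 1

Answer: 1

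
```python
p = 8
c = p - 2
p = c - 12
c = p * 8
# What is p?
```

Trace (tracking p):
p = 8  # -> p = 8
c = p - 2  # -> c = 6
p = c - 12  # -> p = -6
c = p * 8  # -> c = -48

Answer: -6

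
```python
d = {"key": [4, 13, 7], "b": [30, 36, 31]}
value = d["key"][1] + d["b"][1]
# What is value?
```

Answer: 49

Derivation:
Trace (tracking value):
d = {'key': [4, 13, 7], 'b': [30, 36, 31]}  # -> d = {'key': [4, 13, 7], 'b': [30, 36, 31]}
value = d['key'][1] + d['b'][1]  # -> value = 49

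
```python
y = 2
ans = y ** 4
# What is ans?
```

Answer: 16

Derivation:
Trace (tracking ans):
y = 2  # -> y = 2
ans = y ** 4  # -> ans = 16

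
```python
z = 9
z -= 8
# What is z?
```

Trace (tracking z):
z = 9  # -> z = 9
z -= 8  # -> z = 1

Answer: 1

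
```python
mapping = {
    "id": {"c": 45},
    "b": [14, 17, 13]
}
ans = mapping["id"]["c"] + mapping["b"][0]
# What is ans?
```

Trace (tracking ans):
mapping = {'id': {'c': 45}, 'b': [14, 17, 13]}  # -> mapping = {'id': {'c': 45}, 'b': [14, 17, 13]}
ans = mapping['id']['c'] + mapping['b'][0]  # -> ans = 59

Answer: 59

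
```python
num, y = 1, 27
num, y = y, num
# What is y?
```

Trace (tracking y):
num, y = (1, 27)  # -> num = 1, y = 27
num, y = (y, num)  # -> num = 27, y = 1

Answer: 1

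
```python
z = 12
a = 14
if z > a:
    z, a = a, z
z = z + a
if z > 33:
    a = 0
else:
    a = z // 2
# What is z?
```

Answer: 26

Derivation:
Trace (tracking z):
z = 12  # -> z = 12
a = 14  # -> a = 14
if z > a:  # condition is False
z = z + a  # -> z = 26
if z > 33:  # condition is False
else:
    a = z // 2  # -> a = 13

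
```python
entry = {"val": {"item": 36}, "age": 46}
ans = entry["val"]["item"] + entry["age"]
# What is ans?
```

Answer: 82

Derivation:
Trace (tracking ans):
entry = {'val': {'item': 36}, 'age': 46}  # -> entry = {'val': {'item': 36}, 'age': 46}
ans = entry['val']['item'] + entry['age']  # -> ans = 82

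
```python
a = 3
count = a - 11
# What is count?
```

Answer: -8

Derivation:
Trace (tracking count):
a = 3  # -> a = 3
count = a - 11  # -> count = -8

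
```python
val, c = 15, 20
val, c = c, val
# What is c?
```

Trace (tracking c):
val, c = (15, 20)  # -> val = 15, c = 20
val, c = (c, val)  # -> val = 20, c = 15

Answer: 15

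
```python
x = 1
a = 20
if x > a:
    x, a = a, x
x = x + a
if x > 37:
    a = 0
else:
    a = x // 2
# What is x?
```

Answer: 21

Derivation:
Trace (tracking x):
x = 1  # -> x = 1
a = 20  # -> a = 20
if x > a:  # condition is False
x = x + a  # -> x = 21
if x > 37:  # condition is False
else:
    a = x // 2  # -> a = 10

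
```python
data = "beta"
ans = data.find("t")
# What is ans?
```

Trace (tracking ans):
data = 'beta'  # -> data = 'beta'
ans = data.find('t')  # -> ans = 2

Answer: 2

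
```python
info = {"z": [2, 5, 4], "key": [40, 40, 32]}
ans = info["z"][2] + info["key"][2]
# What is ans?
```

Trace (tracking ans):
info = {'z': [2, 5, 4], 'key': [40, 40, 32]}  # -> info = {'z': [2, 5, 4], 'key': [40, 40, 32]}
ans = info['z'][2] + info['key'][2]  # -> ans = 36

Answer: 36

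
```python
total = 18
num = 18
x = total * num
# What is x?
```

Trace (tracking x):
total = 18  # -> total = 18
num = 18  # -> num = 18
x = total * num  # -> x = 324

Answer: 324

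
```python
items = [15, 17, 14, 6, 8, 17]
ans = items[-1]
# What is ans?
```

Trace (tracking ans):
items = [15, 17, 14, 6, 8, 17]  # -> items = [15, 17, 14, 6, 8, 17]
ans = items[-1]  # -> ans = 17

Answer: 17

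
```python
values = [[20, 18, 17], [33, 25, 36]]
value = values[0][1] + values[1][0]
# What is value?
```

Trace (tracking value):
values = [[20, 18, 17], [33, 25, 36]]  # -> values = [[20, 18, 17], [33, 25, 36]]
value = values[0][1] + values[1][0]  # -> value = 51

Answer: 51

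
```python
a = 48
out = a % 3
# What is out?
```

Trace (tracking out):
a = 48  # -> a = 48
out = a % 3  # -> out = 0

Answer: 0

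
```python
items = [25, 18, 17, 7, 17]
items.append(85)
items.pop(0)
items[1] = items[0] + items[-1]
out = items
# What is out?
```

Trace (tracking out):
items = [25, 18, 17, 7, 17]  # -> items = [25, 18, 17, 7, 17]
items.append(85)  # -> items = [25, 18, 17, 7, 17, 85]
items.pop(0)  # -> items = [18, 17, 7, 17, 85]
items[1] = items[0] + items[-1]  # -> items = [18, 103, 7, 17, 85]
out = items  # -> out = [18, 103, 7, 17, 85]

Answer: [18, 103, 7, 17, 85]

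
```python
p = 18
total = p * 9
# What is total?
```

Answer: 162

Derivation:
Trace (tracking total):
p = 18  # -> p = 18
total = p * 9  # -> total = 162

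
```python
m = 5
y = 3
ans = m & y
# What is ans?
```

Trace (tracking ans):
m = 5  # -> m = 5
y = 3  # -> y = 3
ans = m & y  # -> ans = 1

Answer: 1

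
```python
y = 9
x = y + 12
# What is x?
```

Trace (tracking x):
y = 9  # -> y = 9
x = y + 12  # -> x = 21

Answer: 21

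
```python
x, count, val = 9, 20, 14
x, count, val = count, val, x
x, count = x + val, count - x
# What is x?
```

Trace (tracking x):
x, count, val = (9, 20, 14)  # -> x = 9, count = 20, val = 14
x, count, val = (count, val, x)  # -> x = 20, count = 14, val = 9
x, count = (x + val, count - x)  # -> x = 29, count = -6

Answer: 29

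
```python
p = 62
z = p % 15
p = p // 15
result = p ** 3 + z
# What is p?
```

Trace (tracking p):
p = 62  # -> p = 62
z = p % 15  # -> z = 2
p = p // 15  # -> p = 4
result = p ** 3 + z  # -> result = 66

Answer: 4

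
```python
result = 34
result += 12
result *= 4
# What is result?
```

Trace (tracking result):
result = 34  # -> result = 34
result += 12  # -> result = 46
result *= 4  # -> result = 184

Answer: 184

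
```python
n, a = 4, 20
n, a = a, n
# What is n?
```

Answer: 20

Derivation:
Trace (tracking n):
n, a = (4, 20)  # -> n = 4, a = 20
n, a = (a, n)  # -> n = 20, a = 4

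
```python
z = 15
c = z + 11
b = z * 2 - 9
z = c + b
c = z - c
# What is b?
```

Trace (tracking b):
z = 15  # -> z = 15
c = z + 11  # -> c = 26
b = z * 2 - 9  # -> b = 21
z = c + b  # -> z = 47
c = z - c  # -> c = 21

Answer: 21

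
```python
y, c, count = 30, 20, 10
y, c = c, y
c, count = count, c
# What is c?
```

Trace (tracking c):
y, c, count = (30, 20, 10)  # -> y = 30, c = 20, count = 10
y, c = (c, y)  # -> y = 20, c = 30
c, count = (count, c)  # -> c = 10, count = 30

Answer: 10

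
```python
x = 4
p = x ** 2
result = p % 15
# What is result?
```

Trace (tracking result):
x = 4  # -> x = 4
p = x ** 2  # -> p = 16
result = p % 15  # -> result = 1

Answer: 1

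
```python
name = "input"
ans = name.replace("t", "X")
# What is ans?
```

Trace (tracking ans):
name = 'input'  # -> name = 'input'
ans = name.replace('t', 'X')  # -> ans = 'inpuX'

Answer: 'inpuX'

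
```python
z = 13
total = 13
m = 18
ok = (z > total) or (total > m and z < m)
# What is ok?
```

Trace (tracking ok):
z = 13  # -> z = 13
total = 13  # -> total = 13
m = 18  # -> m = 18
ok = z > total or (total > m and z < m)  # -> ok = False

Answer: False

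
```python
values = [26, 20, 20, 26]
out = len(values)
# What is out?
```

Trace (tracking out):
values = [26, 20, 20, 26]  # -> values = [26, 20, 20, 26]
out = len(values)  # -> out = 4

Answer: 4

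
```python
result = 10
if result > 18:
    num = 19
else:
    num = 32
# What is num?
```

Trace (tracking num):
result = 10  # -> result = 10
if result > 18:  # condition is False
else:
    num = 32  # -> num = 32

Answer: 32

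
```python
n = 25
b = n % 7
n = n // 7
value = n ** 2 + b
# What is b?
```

Trace (tracking b):
n = 25  # -> n = 25
b = n % 7  # -> b = 4
n = n // 7  # -> n = 3
value = n ** 2 + b  # -> value = 13

Answer: 4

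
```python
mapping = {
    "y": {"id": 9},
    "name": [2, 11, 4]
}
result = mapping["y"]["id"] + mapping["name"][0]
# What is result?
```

Answer: 11

Derivation:
Trace (tracking result):
mapping = {'y': {'id': 9}, 'name': [2, 11, 4]}  # -> mapping = {'y': {'id': 9}, 'name': [2, 11, 4]}
result = mapping['y']['id'] + mapping['name'][0]  # -> result = 11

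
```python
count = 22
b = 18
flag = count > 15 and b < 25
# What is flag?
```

Trace (tracking flag):
count = 22  # -> count = 22
b = 18  # -> b = 18
flag = count > 15 and b < 25  # -> flag = True

Answer: True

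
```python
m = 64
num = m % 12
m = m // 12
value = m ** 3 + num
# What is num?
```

Answer: 4

Derivation:
Trace (tracking num):
m = 64  # -> m = 64
num = m % 12  # -> num = 4
m = m // 12  # -> m = 5
value = m ** 3 + num  # -> value = 129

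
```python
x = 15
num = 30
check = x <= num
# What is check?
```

Trace (tracking check):
x = 15  # -> x = 15
num = 30  # -> num = 30
check = x <= num  # -> check = True

Answer: True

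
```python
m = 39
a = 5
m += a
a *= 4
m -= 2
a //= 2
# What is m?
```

Trace (tracking m):
m = 39  # -> m = 39
a = 5  # -> a = 5
m += a  # -> m = 44
a *= 4  # -> a = 20
m -= 2  # -> m = 42
a //= 2  # -> a = 10

Answer: 42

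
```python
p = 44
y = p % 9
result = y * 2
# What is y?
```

Trace (tracking y):
p = 44  # -> p = 44
y = p % 9  # -> y = 8
result = y * 2  # -> result = 16

Answer: 8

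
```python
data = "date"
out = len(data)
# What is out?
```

Answer: 4

Derivation:
Trace (tracking out):
data = 'date'  # -> data = 'date'
out = len(data)  # -> out = 4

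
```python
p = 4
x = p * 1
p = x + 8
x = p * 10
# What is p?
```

Answer: 12

Derivation:
Trace (tracking p):
p = 4  # -> p = 4
x = p * 1  # -> x = 4
p = x + 8  # -> p = 12
x = p * 10  # -> x = 120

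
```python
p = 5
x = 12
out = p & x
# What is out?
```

Trace (tracking out):
p = 5  # -> p = 5
x = 12  # -> x = 12
out = p & x  # -> out = 4

Answer: 4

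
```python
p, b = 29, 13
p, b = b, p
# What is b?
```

Answer: 29

Derivation:
Trace (tracking b):
p, b = (29, 13)  # -> p = 29, b = 13
p, b = (b, p)  # -> p = 13, b = 29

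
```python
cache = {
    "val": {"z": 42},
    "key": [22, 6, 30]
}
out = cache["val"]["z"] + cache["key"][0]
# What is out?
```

Trace (tracking out):
cache = {'val': {'z': 42}, 'key': [22, 6, 30]}  # -> cache = {'val': {'z': 42}, 'key': [22, 6, 30]}
out = cache['val']['z'] + cache['key'][0]  # -> out = 64

Answer: 64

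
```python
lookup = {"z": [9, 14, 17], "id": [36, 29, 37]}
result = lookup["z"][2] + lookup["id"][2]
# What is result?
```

Answer: 54

Derivation:
Trace (tracking result):
lookup = {'z': [9, 14, 17], 'id': [36, 29, 37]}  # -> lookup = {'z': [9, 14, 17], 'id': [36, 29, 37]}
result = lookup['z'][2] + lookup['id'][2]  # -> result = 54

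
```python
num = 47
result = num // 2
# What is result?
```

Answer: 23

Derivation:
Trace (tracking result):
num = 47  # -> num = 47
result = num // 2  # -> result = 23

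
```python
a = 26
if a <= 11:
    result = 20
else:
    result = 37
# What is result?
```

Trace (tracking result):
a = 26  # -> a = 26
if a <= 11:  # condition is False
else:
    result = 37  # -> result = 37

Answer: 37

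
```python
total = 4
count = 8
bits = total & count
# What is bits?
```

Trace (tracking bits):
total = 4  # -> total = 4
count = 8  # -> count = 8
bits = total & count  # -> bits = 0

Answer: 0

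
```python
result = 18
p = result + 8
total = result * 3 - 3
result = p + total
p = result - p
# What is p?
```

Trace (tracking p):
result = 18  # -> result = 18
p = result + 8  # -> p = 26
total = result * 3 - 3  # -> total = 51
result = p + total  # -> result = 77
p = result - p  # -> p = 51

Answer: 51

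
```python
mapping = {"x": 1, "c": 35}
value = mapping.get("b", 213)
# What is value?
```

Answer: 213

Derivation:
Trace (tracking value):
mapping = {'x': 1, 'c': 35}  # -> mapping = {'x': 1, 'c': 35}
value = mapping.get('b', 213)  # -> value = 213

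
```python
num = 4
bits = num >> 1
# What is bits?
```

Trace (tracking bits):
num = 4  # -> num = 4
bits = num >> 1  # -> bits = 2

Answer: 2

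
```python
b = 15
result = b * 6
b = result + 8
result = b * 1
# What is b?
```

Answer: 98

Derivation:
Trace (tracking b):
b = 15  # -> b = 15
result = b * 6  # -> result = 90
b = result + 8  # -> b = 98
result = b * 1  # -> result = 98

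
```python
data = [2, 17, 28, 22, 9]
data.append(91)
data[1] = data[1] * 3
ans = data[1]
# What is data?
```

Answer: [2, 51, 28, 22, 9, 91]

Derivation:
Trace (tracking data):
data = [2, 17, 28, 22, 9]  # -> data = [2, 17, 28, 22, 9]
data.append(91)  # -> data = [2, 17, 28, 22, 9, 91]
data[1] = data[1] * 3  # -> data = [2, 51, 28, 22, 9, 91]
ans = data[1]  # -> ans = 51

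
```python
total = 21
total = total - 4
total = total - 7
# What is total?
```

Answer: 10

Derivation:
Trace (tracking total):
total = 21  # -> total = 21
total = total - 4  # -> total = 17
total = total - 7  # -> total = 10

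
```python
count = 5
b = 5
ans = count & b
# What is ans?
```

Trace (tracking ans):
count = 5  # -> count = 5
b = 5  # -> b = 5
ans = count & b  # -> ans = 5

Answer: 5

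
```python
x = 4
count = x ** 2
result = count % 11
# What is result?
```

Trace (tracking result):
x = 4  # -> x = 4
count = x ** 2  # -> count = 16
result = count % 11  # -> result = 5

Answer: 5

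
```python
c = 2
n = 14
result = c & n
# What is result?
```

Answer: 2

Derivation:
Trace (tracking result):
c = 2  # -> c = 2
n = 14  # -> n = 14
result = c & n  # -> result = 2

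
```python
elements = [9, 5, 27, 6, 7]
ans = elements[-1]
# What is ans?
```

Trace (tracking ans):
elements = [9, 5, 27, 6, 7]  # -> elements = [9, 5, 27, 6, 7]
ans = elements[-1]  # -> ans = 7

Answer: 7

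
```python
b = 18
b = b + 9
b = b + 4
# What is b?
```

Trace (tracking b):
b = 18  # -> b = 18
b = b + 9  # -> b = 27
b = b + 4  # -> b = 31

Answer: 31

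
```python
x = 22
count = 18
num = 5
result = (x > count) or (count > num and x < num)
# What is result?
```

Trace (tracking result):
x = 22  # -> x = 22
count = 18  # -> count = 18
num = 5  # -> num = 5
result = x > count or (count > num and x < num)  # -> result = True

Answer: True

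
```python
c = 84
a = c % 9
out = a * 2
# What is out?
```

Trace (tracking out):
c = 84  # -> c = 84
a = c % 9  # -> a = 3
out = a * 2  # -> out = 6

Answer: 6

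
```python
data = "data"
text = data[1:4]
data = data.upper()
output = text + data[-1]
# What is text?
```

Trace (tracking text):
data = 'data'  # -> data = 'data'
text = data[1:4]  # -> text = 'ata'
data = data.upper()  # -> data = 'DATA'
output = text + data[-1]  # -> output = 'ataA'

Answer: 'ata'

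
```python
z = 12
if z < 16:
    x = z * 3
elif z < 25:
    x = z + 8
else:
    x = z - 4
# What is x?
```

Answer: 36

Derivation:
Trace (tracking x):
z = 12  # -> z = 12
if z < 16:  # condition is True
    x = z * 3  # -> x = 36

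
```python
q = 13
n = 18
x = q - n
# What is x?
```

Answer: -5

Derivation:
Trace (tracking x):
q = 13  # -> q = 13
n = 18  # -> n = 18
x = q - n  # -> x = -5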